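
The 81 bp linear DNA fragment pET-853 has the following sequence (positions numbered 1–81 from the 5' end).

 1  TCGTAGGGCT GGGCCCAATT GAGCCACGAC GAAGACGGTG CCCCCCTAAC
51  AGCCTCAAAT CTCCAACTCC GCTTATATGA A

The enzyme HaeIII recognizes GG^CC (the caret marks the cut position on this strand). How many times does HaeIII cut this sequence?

1

GGCC occurs starting at position 12.
HaeIII cuts at 1 site.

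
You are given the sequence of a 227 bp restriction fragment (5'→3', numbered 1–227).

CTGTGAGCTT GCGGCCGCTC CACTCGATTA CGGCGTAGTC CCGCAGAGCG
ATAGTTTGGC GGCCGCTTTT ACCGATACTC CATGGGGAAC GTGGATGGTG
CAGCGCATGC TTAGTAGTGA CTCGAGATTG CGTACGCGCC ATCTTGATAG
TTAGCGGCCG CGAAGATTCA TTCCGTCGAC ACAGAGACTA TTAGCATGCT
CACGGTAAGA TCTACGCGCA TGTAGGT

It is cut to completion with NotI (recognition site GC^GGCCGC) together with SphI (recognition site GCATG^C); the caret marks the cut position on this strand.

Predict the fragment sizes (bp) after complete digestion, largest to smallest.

NotI sites (GCGGCCGC) start at positions 11, 59, 154.
NotI cuts after base 2 of each site, so after positions 12, 60, 155.
SphI sites (GCATGC) start at positions 105, 194.
SphI cuts after base 5 of each site (before the last base), so after positions 109, 198.
Combined cut positions: 12, 60, 109, 155, 198.
Linear molecule, 5 cuts → 6 fragments:
  1–12 → 12 bp
  13–60 → 48 bp
  61–109 → 49 bp
  110–155 → 46 bp
  156–198 → 43 bp
  199–227 → 29 bp
Sorted largest to smallest: 49, 48, 46, 43, 29, 12 bp.

49, 48, 46, 43, 29, 12 bp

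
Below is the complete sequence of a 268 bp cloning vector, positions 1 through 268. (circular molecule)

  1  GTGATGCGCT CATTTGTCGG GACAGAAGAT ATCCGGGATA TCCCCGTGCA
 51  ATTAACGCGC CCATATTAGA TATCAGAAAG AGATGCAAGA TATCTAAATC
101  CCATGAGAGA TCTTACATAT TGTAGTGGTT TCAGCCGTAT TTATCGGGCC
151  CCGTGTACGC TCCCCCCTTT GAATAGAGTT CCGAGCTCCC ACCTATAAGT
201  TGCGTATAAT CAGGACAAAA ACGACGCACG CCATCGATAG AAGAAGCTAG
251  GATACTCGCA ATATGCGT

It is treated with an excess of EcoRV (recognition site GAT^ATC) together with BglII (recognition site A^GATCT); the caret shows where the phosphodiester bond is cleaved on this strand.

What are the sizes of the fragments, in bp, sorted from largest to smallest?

EcoRV sites (GATATC) start at positions 28, 37, 69, 89.
EcoRV cuts after base 3 of each site, so after positions 30, 39, 71, 91.
The BglII site (AGATCT) starts at position 108.
BglII cuts after the first base of each site, so after position 108.
Combined cut positions: 30, 39, 71, 91, 108.
Circular molecule, 5 cuts → 5 fragments:
  31–39 → 9 bp
  40–71 → 32 bp
  72–91 → 20 bp
  92–108 → 17 bp
  109–268 then 1–30 → 160 + 30 = 190 bp
Sorted largest to smallest: 190, 32, 20, 17, 9 bp.

190, 32, 20, 17, 9 bp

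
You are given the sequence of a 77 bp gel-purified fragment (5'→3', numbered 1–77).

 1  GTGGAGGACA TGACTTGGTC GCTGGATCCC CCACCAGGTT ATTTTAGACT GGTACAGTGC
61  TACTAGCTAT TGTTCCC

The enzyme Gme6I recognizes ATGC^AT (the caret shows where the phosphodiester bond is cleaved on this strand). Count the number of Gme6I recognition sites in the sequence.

0

No occurrence of ATGCAT is present in the sequence.
Gme6I does not cut: 0 sites.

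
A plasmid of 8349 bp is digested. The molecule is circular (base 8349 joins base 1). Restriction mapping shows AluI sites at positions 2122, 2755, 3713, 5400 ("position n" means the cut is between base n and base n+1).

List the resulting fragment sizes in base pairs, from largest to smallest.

Circular molecule, 4 cuts → 4 fragments:
  2755 − 2122 = 633 bp
  3713 − 2755 = 958 bp
  5400 − 3713 = 1687 bp
  wrap: 8349 − 5400 + 2122 = 5071 bp
Sorted largest to smallest: 5071, 1687, 958, 633 bp.

5071, 1687, 958, 633 bp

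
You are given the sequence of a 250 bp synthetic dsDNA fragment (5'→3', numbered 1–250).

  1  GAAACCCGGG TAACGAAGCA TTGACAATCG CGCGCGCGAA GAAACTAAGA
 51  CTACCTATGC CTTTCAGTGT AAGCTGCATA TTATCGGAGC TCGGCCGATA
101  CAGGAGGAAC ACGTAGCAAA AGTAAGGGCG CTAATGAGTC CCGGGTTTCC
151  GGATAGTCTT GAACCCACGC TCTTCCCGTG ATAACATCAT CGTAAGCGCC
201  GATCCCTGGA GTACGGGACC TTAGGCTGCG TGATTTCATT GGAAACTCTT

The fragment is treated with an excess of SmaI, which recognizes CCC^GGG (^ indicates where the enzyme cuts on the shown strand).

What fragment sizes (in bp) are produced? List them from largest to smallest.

135, 108, 7 bp

SmaI sites (CCCGGG) start at positions 5, 140.
SmaI cuts after base 3 of each site, so after positions 7, 142.
Linear molecule, 2 cuts → 3 fragments:
  1–7 → 7 bp
  8–142 → 135 bp
  143–250 → 108 bp
Sorted largest to smallest: 135, 108, 7 bp.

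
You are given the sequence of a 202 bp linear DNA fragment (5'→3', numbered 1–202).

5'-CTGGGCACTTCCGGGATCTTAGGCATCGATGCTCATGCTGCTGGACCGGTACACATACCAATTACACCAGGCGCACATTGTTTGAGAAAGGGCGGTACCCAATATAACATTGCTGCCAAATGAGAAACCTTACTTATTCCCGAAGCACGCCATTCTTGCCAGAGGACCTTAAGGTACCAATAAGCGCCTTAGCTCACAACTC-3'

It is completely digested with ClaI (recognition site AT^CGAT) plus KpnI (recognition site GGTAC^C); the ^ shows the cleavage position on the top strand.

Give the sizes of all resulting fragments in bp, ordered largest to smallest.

The ClaI site (ATCGAT) starts at position 25.
ClaI cuts after base 2 of each site, so after position 26.
KpnI sites (GGTACC) start at positions 94, 173.
KpnI cuts after base 5 of each site (before the last base), so after positions 98, 177.
Combined cut positions: 26, 98, 177.
Linear molecule, 3 cuts → 4 fragments:
  1–26 → 26 bp
  27–98 → 72 bp
  99–177 → 79 bp
  178–202 → 25 bp
Sorted largest to smallest: 79, 72, 26, 25 bp.

79, 72, 26, 25 bp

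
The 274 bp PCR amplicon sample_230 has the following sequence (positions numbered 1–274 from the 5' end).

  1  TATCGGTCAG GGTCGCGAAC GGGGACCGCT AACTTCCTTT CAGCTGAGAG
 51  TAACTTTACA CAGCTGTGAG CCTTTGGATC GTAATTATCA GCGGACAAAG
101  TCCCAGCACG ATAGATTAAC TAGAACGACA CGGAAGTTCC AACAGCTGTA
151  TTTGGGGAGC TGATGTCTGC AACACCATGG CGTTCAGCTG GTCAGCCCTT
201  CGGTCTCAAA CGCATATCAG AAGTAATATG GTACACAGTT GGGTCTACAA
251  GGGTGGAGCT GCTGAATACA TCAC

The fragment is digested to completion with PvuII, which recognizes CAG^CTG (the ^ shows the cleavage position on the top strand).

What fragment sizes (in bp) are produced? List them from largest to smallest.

PvuII sites (CAGCTG) start at positions 41, 61, 143, 185.
PvuII cuts after base 3 of each site, so after positions 43, 63, 145, 187.
Linear molecule, 4 cuts → 5 fragments:
  1–43 → 43 bp
  44–63 → 20 bp
  64–145 → 82 bp
  146–187 → 42 bp
  188–274 → 87 bp
Sorted largest to smallest: 87, 82, 43, 42, 20 bp.

87, 82, 43, 42, 20 bp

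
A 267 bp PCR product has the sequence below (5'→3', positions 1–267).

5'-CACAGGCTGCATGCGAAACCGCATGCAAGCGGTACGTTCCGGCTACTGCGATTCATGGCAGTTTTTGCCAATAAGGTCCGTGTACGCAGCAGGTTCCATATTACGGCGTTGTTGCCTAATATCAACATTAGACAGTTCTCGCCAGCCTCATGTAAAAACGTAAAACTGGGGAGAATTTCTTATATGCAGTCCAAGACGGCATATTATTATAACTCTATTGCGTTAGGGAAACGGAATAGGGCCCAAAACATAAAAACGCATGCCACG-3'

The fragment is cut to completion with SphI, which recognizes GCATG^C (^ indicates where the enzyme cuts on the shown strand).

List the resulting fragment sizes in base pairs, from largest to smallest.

SphI sites (GCATGC) start at positions 9, 21, 258.
SphI cuts after base 5 of each site (before the last base), so after positions 13, 25, 262.
Linear molecule, 3 cuts → 4 fragments:
  1–13 → 13 bp
  14–25 → 12 bp
  26–262 → 237 bp
  263–267 → 5 bp
Sorted largest to smallest: 237, 13, 12, 5 bp.

237, 13, 12, 5 bp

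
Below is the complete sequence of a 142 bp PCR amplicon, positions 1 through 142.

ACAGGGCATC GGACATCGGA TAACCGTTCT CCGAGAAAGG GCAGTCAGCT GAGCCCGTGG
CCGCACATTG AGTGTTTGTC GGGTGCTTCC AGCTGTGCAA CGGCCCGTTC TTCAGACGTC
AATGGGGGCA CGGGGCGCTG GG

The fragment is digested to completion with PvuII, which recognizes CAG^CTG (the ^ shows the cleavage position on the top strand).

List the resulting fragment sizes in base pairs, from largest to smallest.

PvuII sites (CAGCTG) start at positions 46, 90.
PvuII cuts after base 3 of each site, so after positions 48, 92.
Linear molecule, 2 cuts → 3 fragments:
  1–48 → 48 bp
  49–92 → 44 bp
  93–142 → 50 bp
Sorted largest to smallest: 50, 48, 44 bp.

50, 48, 44 bp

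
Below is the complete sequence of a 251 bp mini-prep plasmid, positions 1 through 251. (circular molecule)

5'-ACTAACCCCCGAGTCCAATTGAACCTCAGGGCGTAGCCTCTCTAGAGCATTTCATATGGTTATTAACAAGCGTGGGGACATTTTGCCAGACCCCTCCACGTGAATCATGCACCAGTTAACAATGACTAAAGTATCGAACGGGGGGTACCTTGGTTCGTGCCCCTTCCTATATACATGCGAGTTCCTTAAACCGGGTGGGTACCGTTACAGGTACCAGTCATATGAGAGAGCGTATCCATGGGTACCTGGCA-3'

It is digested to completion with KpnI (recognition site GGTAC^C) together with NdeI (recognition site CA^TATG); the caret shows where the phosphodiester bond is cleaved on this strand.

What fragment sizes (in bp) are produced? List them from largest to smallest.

94, 60, 54, 25, 12, 6 bp

KpnI sites (GGTACC) start at positions 144, 198, 210, 241.
KpnI cuts after base 5 of each site (before the last base), so after positions 148, 202, 214, 245.
NdeI sites (CATATG) start at positions 53, 219.
NdeI cuts after base 2 of each site, so after positions 54, 220.
Combined cut positions: 54, 148, 202, 214, 220, 245.
Circular molecule, 6 cuts → 6 fragments:
  55–148 → 94 bp
  149–202 → 54 bp
  203–214 → 12 bp
  215–220 → 6 bp
  221–245 → 25 bp
  246–251 then 1–54 → 6 + 54 = 60 bp
Sorted largest to smallest: 94, 60, 54, 25, 12, 6 bp.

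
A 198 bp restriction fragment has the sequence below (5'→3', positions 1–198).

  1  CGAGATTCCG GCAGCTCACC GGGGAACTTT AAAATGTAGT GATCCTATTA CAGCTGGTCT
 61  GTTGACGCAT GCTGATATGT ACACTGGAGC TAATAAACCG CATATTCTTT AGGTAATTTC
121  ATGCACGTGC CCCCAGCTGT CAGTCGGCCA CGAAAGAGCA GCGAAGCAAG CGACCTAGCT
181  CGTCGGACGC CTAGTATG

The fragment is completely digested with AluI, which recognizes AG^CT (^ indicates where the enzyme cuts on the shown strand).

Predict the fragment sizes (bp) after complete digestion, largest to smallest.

47, 42, 39, 36, 20, 14 bp

AluI sites (AGCT) start at positions 13, 52, 88, 135, 177.
AluI cuts after base 2 of each site, so after positions 14, 53, 89, 136, 178.
Linear molecule, 5 cuts → 6 fragments:
  1–14 → 14 bp
  15–53 → 39 bp
  54–89 → 36 bp
  90–136 → 47 bp
  137–178 → 42 bp
  179–198 → 20 bp
Sorted largest to smallest: 47, 42, 39, 36, 20, 14 bp.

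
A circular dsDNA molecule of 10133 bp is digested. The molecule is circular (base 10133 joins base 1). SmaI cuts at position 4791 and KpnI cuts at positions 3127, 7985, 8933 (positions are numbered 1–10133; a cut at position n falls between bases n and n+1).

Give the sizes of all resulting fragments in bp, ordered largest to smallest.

4327, 3194, 1664, 948 bp

Combined cut positions (sorted): 3127, 4791, 7985, 8933.
Circular molecule, 4 cuts → 4 fragments:
  4791 − 3127 = 1664 bp
  7985 − 4791 = 3194 bp
  8933 − 7985 = 948 bp
  wrap: 10133 − 8933 + 3127 = 4327 bp
Sorted largest to smallest: 4327, 3194, 1664, 948 bp.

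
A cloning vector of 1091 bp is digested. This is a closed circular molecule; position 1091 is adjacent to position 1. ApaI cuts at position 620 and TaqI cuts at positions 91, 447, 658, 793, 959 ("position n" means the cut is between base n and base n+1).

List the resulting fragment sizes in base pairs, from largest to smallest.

356, 223, 173, 166, 135, 38 bp

Combined cut positions (sorted): 91, 447, 620, 658, 793, 959.
Circular molecule, 6 cuts → 6 fragments:
  447 − 91 = 356 bp
  620 − 447 = 173 bp
  658 − 620 = 38 bp
  793 − 658 = 135 bp
  959 − 793 = 166 bp
  wrap: 1091 − 959 + 91 = 223 bp
Sorted largest to smallest: 356, 223, 173, 166, 135, 38 bp.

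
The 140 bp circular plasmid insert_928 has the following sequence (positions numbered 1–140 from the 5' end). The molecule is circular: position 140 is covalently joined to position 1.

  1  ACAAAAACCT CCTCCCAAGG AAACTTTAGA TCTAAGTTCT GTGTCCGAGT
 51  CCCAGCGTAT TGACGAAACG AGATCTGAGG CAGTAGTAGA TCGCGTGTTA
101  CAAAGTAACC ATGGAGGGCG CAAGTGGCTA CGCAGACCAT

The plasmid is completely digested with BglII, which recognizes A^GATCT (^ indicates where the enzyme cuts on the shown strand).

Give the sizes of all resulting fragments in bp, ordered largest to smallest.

97, 43 bp

BglII sites (AGATCT) start at positions 28, 71.
BglII cuts after the first base of each site, so after positions 28, 71.
Circular molecule, 2 cuts → 2 fragments:
  29–71 → 43 bp
  72–140 then 1–28 → 69 + 28 = 97 bp
Sorted largest to smallest: 97, 43 bp.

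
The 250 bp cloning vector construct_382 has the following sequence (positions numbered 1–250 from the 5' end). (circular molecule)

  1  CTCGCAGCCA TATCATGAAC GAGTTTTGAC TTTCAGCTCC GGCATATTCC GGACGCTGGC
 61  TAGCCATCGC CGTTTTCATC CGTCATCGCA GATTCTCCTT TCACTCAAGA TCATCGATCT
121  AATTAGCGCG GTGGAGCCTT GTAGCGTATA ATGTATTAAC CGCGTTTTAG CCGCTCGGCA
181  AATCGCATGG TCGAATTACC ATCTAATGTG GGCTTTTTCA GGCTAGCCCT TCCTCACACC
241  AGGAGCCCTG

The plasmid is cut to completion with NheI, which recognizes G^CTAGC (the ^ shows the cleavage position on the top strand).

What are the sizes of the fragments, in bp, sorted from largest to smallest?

NheI sites (GCTAGC) start at positions 59, 222.
NheI cuts after the first base of each site, so after positions 59, 222.
Circular molecule, 2 cuts → 2 fragments:
  60–222 → 163 bp
  223–250 then 1–59 → 28 + 59 = 87 bp
Sorted largest to smallest: 163, 87 bp.

163, 87 bp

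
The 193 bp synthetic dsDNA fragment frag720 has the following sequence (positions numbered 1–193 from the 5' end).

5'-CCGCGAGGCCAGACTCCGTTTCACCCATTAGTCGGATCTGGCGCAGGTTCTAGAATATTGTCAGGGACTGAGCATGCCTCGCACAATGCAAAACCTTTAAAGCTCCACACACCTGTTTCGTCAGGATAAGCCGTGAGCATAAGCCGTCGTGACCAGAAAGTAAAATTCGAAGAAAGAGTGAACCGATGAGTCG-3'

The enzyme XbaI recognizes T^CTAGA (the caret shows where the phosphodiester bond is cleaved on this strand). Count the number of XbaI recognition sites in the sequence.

1

TCTAGA occurs starting at position 49.
XbaI cuts at 1 site.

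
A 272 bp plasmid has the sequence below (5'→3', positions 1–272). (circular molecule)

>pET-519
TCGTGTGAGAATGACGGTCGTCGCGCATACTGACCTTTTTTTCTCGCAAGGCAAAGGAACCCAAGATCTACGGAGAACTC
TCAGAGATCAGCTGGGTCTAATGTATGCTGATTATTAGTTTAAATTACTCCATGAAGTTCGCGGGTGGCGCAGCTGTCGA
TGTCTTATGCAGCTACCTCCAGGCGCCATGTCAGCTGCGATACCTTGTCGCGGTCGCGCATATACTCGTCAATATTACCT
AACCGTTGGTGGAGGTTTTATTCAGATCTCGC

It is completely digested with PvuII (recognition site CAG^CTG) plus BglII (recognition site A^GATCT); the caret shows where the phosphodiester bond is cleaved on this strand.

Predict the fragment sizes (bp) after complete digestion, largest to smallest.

PvuII sites (CAGCTG) start at positions 89, 151, 192.
PvuII cuts after base 3 of each site, so after positions 91, 153, 194.
BglII sites (AGATCT) start at positions 64, 264.
BglII cuts after the first base of each site, so after positions 64, 264.
Combined cut positions: 64, 91, 153, 194, 264.
Circular molecule, 5 cuts → 5 fragments:
  65–91 → 27 bp
  92–153 → 62 bp
  154–194 → 41 bp
  195–264 → 70 bp
  265–272 then 1–64 → 8 + 64 = 72 bp
Sorted largest to smallest: 72, 70, 62, 41, 27 bp.

72, 70, 62, 41, 27 bp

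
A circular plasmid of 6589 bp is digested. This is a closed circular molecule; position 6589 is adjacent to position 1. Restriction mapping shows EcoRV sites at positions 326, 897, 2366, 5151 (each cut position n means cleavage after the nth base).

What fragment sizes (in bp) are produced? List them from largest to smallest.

Circular molecule, 4 cuts → 4 fragments:
  897 − 326 = 571 bp
  2366 − 897 = 1469 bp
  5151 − 2366 = 2785 bp
  wrap: 6589 − 5151 + 326 = 1764 bp
Sorted largest to smallest: 2785, 1764, 1469, 571 bp.

2785, 1764, 1469, 571 bp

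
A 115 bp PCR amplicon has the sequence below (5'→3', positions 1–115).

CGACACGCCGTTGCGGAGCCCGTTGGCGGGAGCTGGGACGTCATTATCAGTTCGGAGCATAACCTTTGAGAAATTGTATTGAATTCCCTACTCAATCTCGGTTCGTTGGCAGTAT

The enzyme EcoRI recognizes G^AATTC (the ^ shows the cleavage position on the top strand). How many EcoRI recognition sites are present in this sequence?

GAATTC occurs starting at position 81.
EcoRI cuts at 1 site.

1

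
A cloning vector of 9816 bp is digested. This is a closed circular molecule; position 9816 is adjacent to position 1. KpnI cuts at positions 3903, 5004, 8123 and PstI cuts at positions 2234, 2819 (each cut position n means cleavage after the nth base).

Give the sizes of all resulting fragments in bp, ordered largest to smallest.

3927, 3119, 1101, 1084, 585 bp

Combined cut positions (sorted): 2234, 2819, 3903, 5004, 8123.
Circular molecule, 5 cuts → 5 fragments:
  2819 − 2234 = 585 bp
  3903 − 2819 = 1084 bp
  5004 − 3903 = 1101 bp
  8123 − 5004 = 3119 bp
  wrap: 9816 − 8123 + 2234 = 3927 bp
Sorted largest to smallest: 3927, 3119, 1101, 1084, 585 bp.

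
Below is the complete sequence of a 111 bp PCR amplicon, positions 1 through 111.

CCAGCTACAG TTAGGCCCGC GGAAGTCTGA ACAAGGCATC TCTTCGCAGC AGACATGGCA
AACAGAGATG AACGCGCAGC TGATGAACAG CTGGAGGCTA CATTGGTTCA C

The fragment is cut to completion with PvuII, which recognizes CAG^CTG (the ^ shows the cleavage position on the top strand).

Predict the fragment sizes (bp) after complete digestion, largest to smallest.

79, 21, 11 bp

PvuII sites (CAGCTG) start at positions 77, 88.
PvuII cuts after base 3 of each site, so after positions 79, 90.
Linear molecule, 2 cuts → 3 fragments:
  1–79 → 79 bp
  80–90 → 11 bp
  91–111 → 21 bp
Sorted largest to smallest: 79, 21, 11 bp.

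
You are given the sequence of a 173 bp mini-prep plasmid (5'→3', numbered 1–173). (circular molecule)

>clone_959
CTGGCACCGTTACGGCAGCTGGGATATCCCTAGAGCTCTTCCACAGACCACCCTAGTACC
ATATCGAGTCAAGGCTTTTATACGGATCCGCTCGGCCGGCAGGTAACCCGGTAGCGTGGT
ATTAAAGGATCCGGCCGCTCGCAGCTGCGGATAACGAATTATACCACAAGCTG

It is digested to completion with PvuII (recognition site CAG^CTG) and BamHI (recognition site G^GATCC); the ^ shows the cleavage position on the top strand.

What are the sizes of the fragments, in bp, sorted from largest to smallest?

66, 47, 43, 17 bp

PvuII sites (CAGCTG) start at positions 16, 142.
PvuII cuts after base 3 of each site, so after positions 18, 144.
BamHI sites (GGATCC) start at positions 84, 127.
BamHI cuts after the first base of each site, so after positions 84, 127.
Combined cut positions: 18, 84, 127, 144.
Circular molecule, 4 cuts → 4 fragments:
  19–84 → 66 bp
  85–127 → 43 bp
  128–144 → 17 bp
  145–173 then 1–18 → 29 + 18 = 47 bp
Sorted largest to smallest: 66, 47, 43, 17 bp.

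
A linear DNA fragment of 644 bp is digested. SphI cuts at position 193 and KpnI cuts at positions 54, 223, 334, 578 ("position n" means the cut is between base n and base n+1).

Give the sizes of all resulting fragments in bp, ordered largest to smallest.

Combined cut positions (sorted): 54, 193, 223, 334, 578.
Linear molecule, 5 cuts → 6 fragments:
  54 − 0 = 54 bp
  193 − 54 = 139 bp
  223 − 193 = 30 bp
  334 − 223 = 111 bp
  578 − 334 = 244 bp
  644 − 578 = 66 bp
Sorted largest to smallest: 244, 139, 111, 66, 54, 30 bp.

244, 139, 111, 66, 54, 30 bp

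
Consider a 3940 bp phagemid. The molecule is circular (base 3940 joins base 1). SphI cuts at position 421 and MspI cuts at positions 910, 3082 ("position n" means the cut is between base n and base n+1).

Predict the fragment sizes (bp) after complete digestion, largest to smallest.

2172, 1279, 489 bp

Combined cut positions (sorted): 421, 910, 3082.
Circular molecule, 3 cuts → 3 fragments:
  910 − 421 = 489 bp
  3082 − 910 = 2172 bp
  wrap: 3940 − 3082 + 421 = 1279 bp
Sorted largest to smallest: 2172, 1279, 489 bp.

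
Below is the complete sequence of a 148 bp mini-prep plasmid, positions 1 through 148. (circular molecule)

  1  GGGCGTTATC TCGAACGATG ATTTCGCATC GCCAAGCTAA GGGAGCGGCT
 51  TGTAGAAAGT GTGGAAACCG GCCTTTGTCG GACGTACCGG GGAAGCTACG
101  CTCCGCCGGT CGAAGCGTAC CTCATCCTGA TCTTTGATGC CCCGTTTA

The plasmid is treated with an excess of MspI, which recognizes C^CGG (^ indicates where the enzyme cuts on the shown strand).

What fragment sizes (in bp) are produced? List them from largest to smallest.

MspI sites (CCGG) start at positions 68, 87, 106.
MspI cuts after the first base of each site, so after positions 68, 87, 106.
Circular molecule, 3 cuts → 3 fragments:
  69–87 → 19 bp
  88–106 → 19 bp
  107–148 then 1–68 → 42 + 68 = 110 bp
Sorted largest to smallest: 110, 19, 19 bp.

110, 19, 19 bp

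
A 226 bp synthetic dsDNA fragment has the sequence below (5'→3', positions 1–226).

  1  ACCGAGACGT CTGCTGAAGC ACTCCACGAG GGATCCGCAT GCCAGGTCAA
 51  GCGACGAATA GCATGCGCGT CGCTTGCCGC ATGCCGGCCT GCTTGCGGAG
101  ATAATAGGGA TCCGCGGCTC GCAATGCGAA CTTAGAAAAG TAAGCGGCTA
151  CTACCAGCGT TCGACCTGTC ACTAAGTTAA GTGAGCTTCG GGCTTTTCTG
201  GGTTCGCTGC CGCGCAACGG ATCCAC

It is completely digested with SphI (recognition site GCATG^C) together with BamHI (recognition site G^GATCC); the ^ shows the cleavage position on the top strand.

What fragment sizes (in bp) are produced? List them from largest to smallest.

111, 31, 25, 24, 18, 10, 7 bp

SphI sites (GCATGC) start at positions 37, 61, 79.
SphI cuts after base 5 of each site (before the last base), so after positions 41, 65, 83.
BamHI sites (GGATCC) start at positions 31, 108, 219.
BamHI cuts after the first base of each site, so after positions 31, 108, 219.
Combined cut positions: 31, 41, 65, 83, 108, 219.
Linear molecule, 6 cuts → 7 fragments:
  1–31 → 31 bp
  32–41 → 10 bp
  42–65 → 24 bp
  66–83 → 18 bp
  84–108 → 25 bp
  109–219 → 111 bp
  220–226 → 7 bp
Sorted largest to smallest: 111, 31, 25, 24, 18, 10, 7 bp.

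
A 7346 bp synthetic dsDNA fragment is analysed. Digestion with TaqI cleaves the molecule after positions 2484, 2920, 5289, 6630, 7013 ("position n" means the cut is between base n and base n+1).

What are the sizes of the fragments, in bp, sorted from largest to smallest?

Linear molecule, 5 cuts → 6 fragments:
  2484 − 0 = 2484 bp
  2920 − 2484 = 436 bp
  5289 − 2920 = 2369 bp
  6630 − 5289 = 1341 bp
  7013 − 6630 = 383 bp
  7346 − 7013 = 333 bp
Sorted largest to smallest: 2484, 2369, 1341, 436, 383, 333 bp.

2484, 2369, 1341, 436, 383, 333 bp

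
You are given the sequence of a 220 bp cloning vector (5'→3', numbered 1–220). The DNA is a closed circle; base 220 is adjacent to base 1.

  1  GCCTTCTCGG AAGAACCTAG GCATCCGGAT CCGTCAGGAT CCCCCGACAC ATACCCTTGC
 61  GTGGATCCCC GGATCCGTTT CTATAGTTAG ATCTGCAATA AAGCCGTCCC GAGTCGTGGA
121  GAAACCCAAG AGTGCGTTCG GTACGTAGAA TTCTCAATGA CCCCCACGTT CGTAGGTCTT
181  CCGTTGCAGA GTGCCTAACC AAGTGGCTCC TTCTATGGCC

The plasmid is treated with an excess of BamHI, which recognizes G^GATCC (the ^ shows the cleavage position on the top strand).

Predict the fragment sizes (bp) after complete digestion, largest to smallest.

176, 26, 10, 8 bp

BamHI sites (GGATCC) start at positions 27, 37, 63, 71.
BamHI cuts after the first base of each site, so after positions 27, 37, 63, 71.
Circular molecule, 4 cuts → 4 fragments:
  28–37 → 10 bp
  38–63 → 26 bp
  64–71 → 8 bp
  72–220 then 1–27 → 149 + 27 = 176 bp
Sorted largest to smallest: 176, 26, 10, 8 bp.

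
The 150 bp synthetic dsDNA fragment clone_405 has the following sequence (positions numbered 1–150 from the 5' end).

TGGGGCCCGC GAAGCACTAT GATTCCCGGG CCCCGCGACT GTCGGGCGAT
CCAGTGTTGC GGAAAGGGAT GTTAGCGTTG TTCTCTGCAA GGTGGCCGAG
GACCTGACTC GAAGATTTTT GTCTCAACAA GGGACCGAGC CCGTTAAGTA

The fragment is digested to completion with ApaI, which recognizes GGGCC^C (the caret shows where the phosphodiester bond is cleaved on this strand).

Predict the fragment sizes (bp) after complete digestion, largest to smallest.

ApaI sites (GGGCCC) start at positions 3, 28.
ApaI cuts after base 5 of each site (before the last base), so after positions 7, 32.
Linear molecule, 2 cuts → 3 fragments:
  1–7 → 7 bp
  8–32 → 25 bp
  33–150 → 118 bp
Sorted largest to smallest: 118, 25, 7 bp.

118, 25, 7 bp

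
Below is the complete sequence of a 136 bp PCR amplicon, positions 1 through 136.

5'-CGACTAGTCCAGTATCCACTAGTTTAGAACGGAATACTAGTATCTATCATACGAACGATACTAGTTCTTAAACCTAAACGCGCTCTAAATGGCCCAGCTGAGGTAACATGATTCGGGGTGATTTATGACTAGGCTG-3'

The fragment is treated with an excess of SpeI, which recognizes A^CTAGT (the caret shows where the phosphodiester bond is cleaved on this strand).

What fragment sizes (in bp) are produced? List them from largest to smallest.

SpeI sites (ACTAGT) start at positions 3, 18, 36, 60.
SpeI cuts after the first base of each site, so after positions 3, 18, 36, 60.
Linear molecule, 4 cuts → 5 fragments:
  1–3 → 3 bp
  4–18 → 15 bp
  19–36 → 18 bp
  37–60 → 24 bp
  61–136 → 76 bp
Sorted largest to smallest: 76, 24, 18, 15, 3 bp.

76, 24, 18, 15, 3 bp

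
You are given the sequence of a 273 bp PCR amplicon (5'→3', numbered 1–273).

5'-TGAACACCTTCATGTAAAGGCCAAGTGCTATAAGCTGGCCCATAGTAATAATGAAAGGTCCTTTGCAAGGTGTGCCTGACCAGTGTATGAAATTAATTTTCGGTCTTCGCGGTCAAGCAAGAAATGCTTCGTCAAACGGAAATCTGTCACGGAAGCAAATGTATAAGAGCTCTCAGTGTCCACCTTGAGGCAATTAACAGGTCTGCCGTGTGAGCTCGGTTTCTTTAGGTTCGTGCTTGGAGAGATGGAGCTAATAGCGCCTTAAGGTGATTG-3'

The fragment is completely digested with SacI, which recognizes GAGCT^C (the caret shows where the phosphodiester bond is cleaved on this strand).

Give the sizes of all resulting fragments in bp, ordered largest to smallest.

SacI sites (GAGCTC) start at positions 167, 212.
SacI cuts after base 5 of each site (before the last base), so after positions 171, 216.
Linear molecule, 2 cuts → 3 fragments:
  1–171 → 171 bp
  172–216 → 45 bp
  217–273 → 57 bp
Sorted largest to smallest: 171, 57, 45 bp.

171, 57, 45 bp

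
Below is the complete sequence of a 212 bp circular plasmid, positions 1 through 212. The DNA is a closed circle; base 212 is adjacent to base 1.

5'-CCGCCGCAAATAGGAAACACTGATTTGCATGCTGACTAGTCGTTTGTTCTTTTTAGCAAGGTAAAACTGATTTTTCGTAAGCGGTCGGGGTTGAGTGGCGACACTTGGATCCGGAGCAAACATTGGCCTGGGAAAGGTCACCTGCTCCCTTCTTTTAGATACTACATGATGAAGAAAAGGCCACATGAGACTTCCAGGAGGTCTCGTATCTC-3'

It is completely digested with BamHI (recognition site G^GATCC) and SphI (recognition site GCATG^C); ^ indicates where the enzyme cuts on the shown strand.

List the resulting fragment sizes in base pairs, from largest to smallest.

136, 76 bp

The BamHI site (GGATCC) starts at position 107.
BamHI cuts after the first base of each site, so after position 107.
The SphI site (GCATGC) starts at position 27.
SphI cuts after base 5 of each site (before the last base), so after position 31.
Combined cut positions: 31, 107.
Circular molecule, 2 cuts → 2 fragments:
  32–107 → 76 bp
  108–212 then 1–31 → 105 + 31 = 136 bp
Sorted largest to smallest: 136, 76 bp.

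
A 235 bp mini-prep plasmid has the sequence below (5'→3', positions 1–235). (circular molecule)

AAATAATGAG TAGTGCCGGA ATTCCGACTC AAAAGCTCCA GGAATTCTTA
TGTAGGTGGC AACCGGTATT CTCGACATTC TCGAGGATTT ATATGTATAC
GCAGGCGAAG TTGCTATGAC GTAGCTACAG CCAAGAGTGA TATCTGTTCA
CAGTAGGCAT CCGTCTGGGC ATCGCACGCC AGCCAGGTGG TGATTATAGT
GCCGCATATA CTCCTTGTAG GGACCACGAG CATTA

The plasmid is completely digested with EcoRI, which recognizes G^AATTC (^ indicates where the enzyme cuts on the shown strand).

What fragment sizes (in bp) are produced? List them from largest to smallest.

212, 23 bp

EcoRI sites (GAATTC) start at positions 19, 42.
EcoRI cuts after the first base of each site, so after positions 19, 42.
Circular molecule, 2 cuts → 2 fragments:
  20–42 → 23 bp
  43–235 then 1–19 → 193 + 19 = 212 bp
Sorted largest to smallest: 212, 23 bp.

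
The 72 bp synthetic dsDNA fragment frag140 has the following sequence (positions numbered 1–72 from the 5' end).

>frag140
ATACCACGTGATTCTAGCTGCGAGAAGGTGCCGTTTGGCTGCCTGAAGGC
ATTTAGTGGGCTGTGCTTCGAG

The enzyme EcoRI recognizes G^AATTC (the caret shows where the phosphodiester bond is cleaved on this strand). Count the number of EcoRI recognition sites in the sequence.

0

No occurrence of GAATTC is present in the sequence.
EcoRI does not cut: 0 sites.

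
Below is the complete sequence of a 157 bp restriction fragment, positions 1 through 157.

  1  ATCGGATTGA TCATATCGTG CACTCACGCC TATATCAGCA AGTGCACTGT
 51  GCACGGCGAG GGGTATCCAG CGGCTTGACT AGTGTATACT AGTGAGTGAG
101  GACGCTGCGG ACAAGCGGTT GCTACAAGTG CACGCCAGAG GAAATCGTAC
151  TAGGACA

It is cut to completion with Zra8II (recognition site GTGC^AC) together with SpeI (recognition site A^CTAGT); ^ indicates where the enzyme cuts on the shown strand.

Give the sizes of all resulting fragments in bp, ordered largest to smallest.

Zra8II sites (GTGCAC) start at positions 18, 42, 49, 128.
Zra8II cuts after base 4 of each site, so after positions 21, 45, 52, 131.
SpeI sites (ACTAGT) start at positions 78, 88.
SpeI cuts after the first base of each site, so after positions 78, 88.
Combined cut positions: 21, 45, 52, 78, 88, 131.
Linear molecule, 6 cuts → 7 fragments:
  1–21 → 21 bp
  22–45 → 24 bp
  46–52 → 7 bp
  53–78 → 26 bp
  79–88 → 10 bp
  89–131 → 43 bp
  132–157 → 26 bp
Sorted largest to smallest: 43, 26, 26, 24, 21, 10, 7 bp.

43, 26, 26, 24, 21, 10, 7 bp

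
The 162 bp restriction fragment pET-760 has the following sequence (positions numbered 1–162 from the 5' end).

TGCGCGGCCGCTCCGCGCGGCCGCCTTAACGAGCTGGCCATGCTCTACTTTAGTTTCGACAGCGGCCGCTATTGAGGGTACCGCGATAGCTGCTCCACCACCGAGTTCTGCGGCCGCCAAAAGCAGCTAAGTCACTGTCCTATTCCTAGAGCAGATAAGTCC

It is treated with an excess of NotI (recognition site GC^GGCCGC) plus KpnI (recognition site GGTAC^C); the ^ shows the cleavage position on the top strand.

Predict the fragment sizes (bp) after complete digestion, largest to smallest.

51, 45, 30, 18, 13, 5 bp

NotI sites (GCGGCCGC) start at positions 4, 17, 62, 110.
NotI cuts after base 2 of each site, so after positions 5, 18, 63, 111.
The KpnI site (GGTACC) starts at position 77.
KpnI cuts after base 5 of each site (before the last base), so after position 81.
Combined cut positions: 5, 18, 63, 81, 111.
Linear molecule, 5 cuts → 6 fragments:
  1–5 → 5 bp
  6–18 → 13 bp
  19–63 → 45 bp
  64–81 → 18 bp
  82–111 → 30 bp
  112–162 → 51 bp
Sorted largest to smallest: 51, 45, 30, 18, 13, 5 bp.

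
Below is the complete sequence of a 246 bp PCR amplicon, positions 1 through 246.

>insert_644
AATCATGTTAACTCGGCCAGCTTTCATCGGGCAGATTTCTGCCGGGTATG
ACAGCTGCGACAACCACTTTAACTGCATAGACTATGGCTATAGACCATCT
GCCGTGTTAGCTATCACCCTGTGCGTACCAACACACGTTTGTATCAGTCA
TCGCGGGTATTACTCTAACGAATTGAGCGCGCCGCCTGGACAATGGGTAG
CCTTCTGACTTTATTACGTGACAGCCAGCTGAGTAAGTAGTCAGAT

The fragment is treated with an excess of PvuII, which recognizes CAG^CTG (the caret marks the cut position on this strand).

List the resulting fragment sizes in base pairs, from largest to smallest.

PvuII sites (CAGCTG) start at positions 52, 226.
PvuII cuts after base 3 of each site, so after positions 54, 228.
Linear molecule, 2 cuts → 3 fragments:
  1–54 → 54 bp
  55–228 → 174 bp
  229–246 → 18 bp
Sorted largest to smallest: 174, 54, 18 bp.

174, 54, 18 bp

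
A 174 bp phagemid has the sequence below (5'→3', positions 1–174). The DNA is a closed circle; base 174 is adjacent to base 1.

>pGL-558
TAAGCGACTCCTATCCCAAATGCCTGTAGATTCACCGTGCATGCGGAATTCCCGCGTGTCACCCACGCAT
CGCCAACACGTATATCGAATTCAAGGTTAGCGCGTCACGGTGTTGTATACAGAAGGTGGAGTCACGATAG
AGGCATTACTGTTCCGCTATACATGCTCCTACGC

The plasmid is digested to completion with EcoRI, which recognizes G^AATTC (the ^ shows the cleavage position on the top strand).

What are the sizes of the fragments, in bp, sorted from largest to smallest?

133, 41 bp

EcoRI sites (GAATTC) start at positions 46, 87.
EcoRI cuts after the first base of each site, so after positions 46, 87.
Circular molecule, 2 cuts → 2 fragments:
  47–87 → 41 bp
  88–174 then 1–46 → 87 + 46 = 133 bp
Sorted largest to smallest: 133, 41 bp.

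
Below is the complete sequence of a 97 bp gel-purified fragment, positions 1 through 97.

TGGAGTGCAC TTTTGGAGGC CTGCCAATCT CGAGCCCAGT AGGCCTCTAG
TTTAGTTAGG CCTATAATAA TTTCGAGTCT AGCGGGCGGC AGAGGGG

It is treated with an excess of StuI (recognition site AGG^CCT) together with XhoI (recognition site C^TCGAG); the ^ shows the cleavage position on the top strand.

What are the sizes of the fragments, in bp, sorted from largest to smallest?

37, 19, 17, 14, 10 bp

StuI sites (AGGCCT) start at positions 17, 41, 58.
StuI cuts after base 3 of each site, so after positions 19, 43, 60.
The XhoI site (CTCGAG) starts at position 29.
XhoI cuts after the first base of each site, so after position 29.
Combined cut positions: 19, 29, 43, 60.
Linear molecule, 4 cuts → 5 fragments:
  1–19 → 19 bp
  20–29 → 10 bp
  30–43 → 14 bp
  44–60 → 17 bp
  61–97 → 37 bp
Sorted largest to smallest: 37, 19, 17, 14, 10 bp.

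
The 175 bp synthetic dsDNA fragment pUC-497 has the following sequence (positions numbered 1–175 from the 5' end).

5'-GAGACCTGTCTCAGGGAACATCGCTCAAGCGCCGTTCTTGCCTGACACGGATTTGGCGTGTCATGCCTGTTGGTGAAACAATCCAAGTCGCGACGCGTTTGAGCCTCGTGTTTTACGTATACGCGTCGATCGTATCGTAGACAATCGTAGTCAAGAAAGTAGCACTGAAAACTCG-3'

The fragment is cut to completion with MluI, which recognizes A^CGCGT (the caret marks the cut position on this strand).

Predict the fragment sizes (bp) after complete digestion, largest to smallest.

93, 54, 28 bp

MluI sites (ACGCGT) start at positions 93, 121.
MluI cuts after the first base of each site, so after positions 93, 121.
Linear molecule, 2 cuts → 3 fragments:
  1–93 → 93 bp
  94–121 → 28 bp
  122–175 → 54 bp
Sorted largest to smallest: 93, 54, 28 bp.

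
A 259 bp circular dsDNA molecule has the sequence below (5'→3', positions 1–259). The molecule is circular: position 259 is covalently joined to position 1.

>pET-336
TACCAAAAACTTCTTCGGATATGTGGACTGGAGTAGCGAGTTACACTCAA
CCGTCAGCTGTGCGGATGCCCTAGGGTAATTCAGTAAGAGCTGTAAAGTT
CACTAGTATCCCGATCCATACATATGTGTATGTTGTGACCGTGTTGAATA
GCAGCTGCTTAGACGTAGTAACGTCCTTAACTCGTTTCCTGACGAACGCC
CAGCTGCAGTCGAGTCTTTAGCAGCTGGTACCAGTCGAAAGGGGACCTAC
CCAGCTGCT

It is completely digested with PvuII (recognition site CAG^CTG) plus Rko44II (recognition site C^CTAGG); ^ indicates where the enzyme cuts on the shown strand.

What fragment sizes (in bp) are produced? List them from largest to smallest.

84, 62, 49, 30, 21, 13 bp

PvuII sites (CAGCTG) start at positions 55, 152, 201, 222, 252.
PvuII cuts after base 3 of each site, so after positions 57, 154, 203, 224, 254.
The Rko44II site (CCTAGG) starts at position 70.
Rko44II cuts after the first base of each site, so after position 70.
Combined cut positions: 57, 70, 154, 203, 224, 254.
Circular molecule, 6 cuts → 6 fragments:
  58–70 → 13 bp
  71–154 → 84 bp
  155–203 → 49 bp
  204–224 → 21 bp
  225–254 → 30 bp
  255–259 then 1–57 → 5 + 57 = 62 bp
Sorted largest to smallest: 84, 62, 49, 30, 21, 13 bp.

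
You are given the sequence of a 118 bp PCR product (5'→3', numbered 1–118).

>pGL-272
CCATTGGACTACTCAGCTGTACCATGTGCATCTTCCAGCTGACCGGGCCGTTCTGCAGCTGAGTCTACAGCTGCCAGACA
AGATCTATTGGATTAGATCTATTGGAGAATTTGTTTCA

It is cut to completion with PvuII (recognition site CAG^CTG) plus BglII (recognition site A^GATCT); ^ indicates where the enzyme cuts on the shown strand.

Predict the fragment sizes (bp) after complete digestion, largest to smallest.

PvuII sites (CAGCTG) start at positions 14, 36, 56, 68.
PvuII cuts after base 3 of each site, so after positions 16, 38, 58, 70.
BglII sites (AGATCT) start at positions 81, 95.
BglII cuts after the first base of each site, so after positions 81, 95.
Combined cut positions: 16, 38, 58, 70, 81, 95.
Linear molecule, 6 cuts → 7 fragments:
  1–16 → 16 bp
  17–38 → 22 bp
  39–58 → 20 bp
  59–70 → 12 bp
  71–81 → 11 bp
  82–95 → 14 bp
  96–118 → 23 bp
Sorted largest to smallest: 23, 22, 20, 16, 14, 12, 11 bp.

23, 22, 20, 16, 14, 12, 11 bp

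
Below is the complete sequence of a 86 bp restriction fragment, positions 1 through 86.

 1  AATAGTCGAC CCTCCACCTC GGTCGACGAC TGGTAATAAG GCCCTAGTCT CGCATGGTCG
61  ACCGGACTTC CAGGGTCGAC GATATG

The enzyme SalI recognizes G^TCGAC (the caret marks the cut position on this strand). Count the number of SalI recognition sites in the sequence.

4

GTCGAC occurs starting at positions 5, 22, 57, 75.
SalI cuts at 4 sites.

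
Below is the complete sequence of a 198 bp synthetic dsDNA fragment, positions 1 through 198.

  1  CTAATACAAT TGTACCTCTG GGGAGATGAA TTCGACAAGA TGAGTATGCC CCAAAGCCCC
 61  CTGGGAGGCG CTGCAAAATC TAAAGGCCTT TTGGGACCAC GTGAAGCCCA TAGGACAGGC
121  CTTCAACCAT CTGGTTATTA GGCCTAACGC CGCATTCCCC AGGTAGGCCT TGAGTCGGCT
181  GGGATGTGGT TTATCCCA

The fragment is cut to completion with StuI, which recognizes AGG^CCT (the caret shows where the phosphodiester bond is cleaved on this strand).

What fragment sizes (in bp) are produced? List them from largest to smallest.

StuI sites (AGGCCT) start at positions 84, 117, 140, 165.
StuI cuts after base 3 of each site, so after positions 86, 119, 142, 167.
Linear molecule, 4 cuts → 5 fragments:
  1–86 → 86 bp
  87–119 → 33 bp
  120–142 → 23 bp
  143–167 → 25 bp
  168–198 → 31 bp
Sorted largest to smallest: 86, 33, 31, 25, 23 bp.

86, 33, 31, 25, 23 bp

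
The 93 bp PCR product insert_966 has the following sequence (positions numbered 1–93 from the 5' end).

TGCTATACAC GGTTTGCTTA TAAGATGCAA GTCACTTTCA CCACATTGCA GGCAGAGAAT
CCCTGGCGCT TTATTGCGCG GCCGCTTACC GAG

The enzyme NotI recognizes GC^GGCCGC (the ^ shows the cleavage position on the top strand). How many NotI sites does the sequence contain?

GCGGCCGC occurs starting at position 78.
NotI cuts at 1 site.

1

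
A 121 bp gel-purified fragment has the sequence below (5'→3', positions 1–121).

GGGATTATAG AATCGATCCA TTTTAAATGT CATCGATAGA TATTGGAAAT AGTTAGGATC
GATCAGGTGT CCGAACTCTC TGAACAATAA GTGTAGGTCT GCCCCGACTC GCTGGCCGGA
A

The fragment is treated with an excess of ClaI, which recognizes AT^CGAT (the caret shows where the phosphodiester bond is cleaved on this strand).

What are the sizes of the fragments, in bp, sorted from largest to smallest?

62, 26, 20, 13 bp

ClaI sites (ATCGAT) start at positions 12, 32, 58.
ClaI cuts after base 2 of each site, so after positions 13, 33, 59.
Linear molecule, 3 cuts → 4 fragments:
  1–13 → 13 bp
  14–33 → 20 bp
  34–59 → 26 bp
  60–121 → 62 bp
Sorted largest to smallest: 62, 26, 20, 13 bp.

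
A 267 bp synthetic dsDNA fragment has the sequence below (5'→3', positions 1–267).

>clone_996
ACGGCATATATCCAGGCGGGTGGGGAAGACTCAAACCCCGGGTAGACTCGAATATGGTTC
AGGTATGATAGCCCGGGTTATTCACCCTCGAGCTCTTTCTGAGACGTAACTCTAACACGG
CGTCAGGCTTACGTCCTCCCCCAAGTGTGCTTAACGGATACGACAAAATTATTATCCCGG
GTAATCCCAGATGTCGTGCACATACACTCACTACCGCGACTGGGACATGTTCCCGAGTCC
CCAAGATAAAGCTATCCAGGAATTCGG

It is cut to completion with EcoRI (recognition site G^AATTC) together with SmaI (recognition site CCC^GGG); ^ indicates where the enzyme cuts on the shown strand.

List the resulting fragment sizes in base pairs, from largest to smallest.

The EcoRI site (GAATTC) starts at position 260.
EcoRI cuts after the first base of each site, so after position 260.
SmaI sites (CCCGGG) start at positions 37, 72, 176.
SmaI cuts after base 3 of each site, so after positions 39, 74, 178.
Combined cut positions: 39, 74, 178, 260.
Linear molecule, 4 cuts → 5 fragments:
  1–39 → 39 bp
  40–74 → 35 bp
  75–178 → 104 bp
  179–260 → 82 bp
  261–267 → 7 bp
Sorted largest to smallest: 104, 82, 39, 35, 7 bp.

104, 82, 39, 35, 7 bp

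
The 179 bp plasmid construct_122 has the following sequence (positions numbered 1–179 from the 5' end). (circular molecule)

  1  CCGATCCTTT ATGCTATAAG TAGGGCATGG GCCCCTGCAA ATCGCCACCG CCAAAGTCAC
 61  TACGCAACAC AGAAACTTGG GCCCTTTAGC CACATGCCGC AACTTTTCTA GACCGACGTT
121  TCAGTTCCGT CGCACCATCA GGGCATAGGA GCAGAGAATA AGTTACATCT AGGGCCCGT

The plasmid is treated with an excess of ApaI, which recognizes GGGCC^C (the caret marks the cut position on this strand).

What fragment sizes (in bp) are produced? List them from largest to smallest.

ApaI sites (GGGCCC) start at positions 29, 79, 172.
ApaI cuts after base 5 of each site (before the last base), so after positions 33, 83, 176.
Circular molecule, 3 cuts → 3 fragments:
  34–83 → 50 bp
  84–176 → 93 bp
  177–179 then 1–33 → 3 + 33 = 36 bp
Sorted largest to smallest: 93, 50, 36 bp.

93, 50, 36 bp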